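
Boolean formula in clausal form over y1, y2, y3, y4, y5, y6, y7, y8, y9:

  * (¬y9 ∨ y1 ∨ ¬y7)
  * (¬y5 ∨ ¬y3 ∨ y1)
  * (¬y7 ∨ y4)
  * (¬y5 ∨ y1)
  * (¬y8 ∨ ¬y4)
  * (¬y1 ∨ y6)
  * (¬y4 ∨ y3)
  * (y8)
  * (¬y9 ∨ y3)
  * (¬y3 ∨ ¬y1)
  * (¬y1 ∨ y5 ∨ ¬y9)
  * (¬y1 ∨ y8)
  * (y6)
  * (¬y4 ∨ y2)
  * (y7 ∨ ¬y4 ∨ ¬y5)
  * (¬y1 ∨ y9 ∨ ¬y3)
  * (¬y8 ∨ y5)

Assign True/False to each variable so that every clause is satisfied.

The clause (y8) is unit: y8 must be True.
The clause (¬y4) is unit: y4 must be False.
The clause (¬y7) is unit: y7 must be False.
The clause (y6) is unit: y6 must be True.
(y5) is a unit clause, so y5 = True.
(y1) is a unit clause, so y1 = True.
(¬y3) is a unit clause, so y3 = False.
Unit propagation: (¬y9) forces y9 = False.
y2 is now unconstrained; take y2 = True.
Check each clause:
  1. (¬y9 ∨ ¬y7 ∨ y1) — y1 is true.
  2. (¬y3 ∨ y1 ∨ ¬y5) — y1 is true.
  3. (y4 ∨ ¬y7) — ¬y7 is true.
  4. (y1 ∨ ¬y5) — y1 is true.
  5. (¬y8 ∨ ¬y4) — ¬y4 is true.
  6. (¬y1 ∨ y6) — y6 is true.
  7. (¬y4 ∨ y3) — ¬y4 is true.
  8. (y8) — y8 is true.
  9. (y3 ∨ ¬y9) — ¬y9 is true.
  10. (¬y1 ∨ ¬y3) — ¬y3 is true.
  11. (¬y1 ∨ ¬y9 ∨ y5) — y5 is true.
  12. (y8 ∨ ¬y1) — y8 is true.
  13. (y6) — y6 is true.
  14. (y2 ∨ ¬y4) — y2 is true.
  15. (¬y5 ∨ y7 ∨ ¬y4) — ¬y4 is true.
  16. (¬y3 ∨ ¬y1 ∨ y9) — ¬y3 is true.
  17. (¬y8 ∨ y5) — y5 is true.

y1=T, y2=T, y3=F, y4=F, y5=T, y6=T, y7=F, y8=T, y9=F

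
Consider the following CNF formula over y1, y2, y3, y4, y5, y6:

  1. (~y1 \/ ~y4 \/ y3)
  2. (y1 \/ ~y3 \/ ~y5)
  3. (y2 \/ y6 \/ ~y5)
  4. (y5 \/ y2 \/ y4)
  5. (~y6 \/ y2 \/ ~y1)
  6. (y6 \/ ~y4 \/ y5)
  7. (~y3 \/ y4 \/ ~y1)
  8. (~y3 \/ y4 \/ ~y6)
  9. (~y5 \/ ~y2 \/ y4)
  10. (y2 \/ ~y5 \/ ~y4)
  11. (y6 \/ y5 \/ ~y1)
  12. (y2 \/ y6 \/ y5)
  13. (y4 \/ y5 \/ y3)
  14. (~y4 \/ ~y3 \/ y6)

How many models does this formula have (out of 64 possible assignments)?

Case analysis on y4 and y5:
  y4=1, y5=1: remaining (y1,y2,y3,y6) ∈ {(0,1,0,0); (0,1,0,1); (1,1,1,1)} — 3.
  y4=1, y5=0: 5 of the 16 assignments to (y1,y2,y3,y6) work.
  y4=0, y5=1: remaining (y1,y2,y3,y6) ∈ {(0,0,0,1)} — 1.
  y4=0, y5=0: remaining (y1,y2,y3,y6) ∈ {(0,1,1,0)} — 1.
Total: 3 + 5 + 1 + 1 = 10.

10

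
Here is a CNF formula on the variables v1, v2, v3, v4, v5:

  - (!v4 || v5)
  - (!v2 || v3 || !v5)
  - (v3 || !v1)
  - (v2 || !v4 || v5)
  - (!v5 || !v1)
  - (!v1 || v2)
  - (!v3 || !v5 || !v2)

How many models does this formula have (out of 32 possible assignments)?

9

Split on v5, then v2.
  v5=T, v2=T: a clause becomes empty — 0.
  v5=T, v2=F: remaining (v1,v3,v4) ∈ {(F,F,F); (F,F,T); (F,T,F); (F,T,T)} — 4.
  v5=F, v2=T: remaining (v1,v3,v4) ∈ {(F,F,F); (F,T,F); (T,T,F)} — 3.
  v5=F, v2=F: remaining (v1,v3,v4) ∈ {(F,F,F); (F,T,F)} — 2.
Total: 0 + 4 + 3 + 2 = 9.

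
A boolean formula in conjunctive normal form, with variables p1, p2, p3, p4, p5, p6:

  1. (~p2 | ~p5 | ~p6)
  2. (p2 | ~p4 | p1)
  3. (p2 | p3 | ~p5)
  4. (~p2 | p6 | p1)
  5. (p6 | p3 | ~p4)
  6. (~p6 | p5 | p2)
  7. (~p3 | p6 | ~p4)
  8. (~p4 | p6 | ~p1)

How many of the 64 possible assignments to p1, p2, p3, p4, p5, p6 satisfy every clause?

21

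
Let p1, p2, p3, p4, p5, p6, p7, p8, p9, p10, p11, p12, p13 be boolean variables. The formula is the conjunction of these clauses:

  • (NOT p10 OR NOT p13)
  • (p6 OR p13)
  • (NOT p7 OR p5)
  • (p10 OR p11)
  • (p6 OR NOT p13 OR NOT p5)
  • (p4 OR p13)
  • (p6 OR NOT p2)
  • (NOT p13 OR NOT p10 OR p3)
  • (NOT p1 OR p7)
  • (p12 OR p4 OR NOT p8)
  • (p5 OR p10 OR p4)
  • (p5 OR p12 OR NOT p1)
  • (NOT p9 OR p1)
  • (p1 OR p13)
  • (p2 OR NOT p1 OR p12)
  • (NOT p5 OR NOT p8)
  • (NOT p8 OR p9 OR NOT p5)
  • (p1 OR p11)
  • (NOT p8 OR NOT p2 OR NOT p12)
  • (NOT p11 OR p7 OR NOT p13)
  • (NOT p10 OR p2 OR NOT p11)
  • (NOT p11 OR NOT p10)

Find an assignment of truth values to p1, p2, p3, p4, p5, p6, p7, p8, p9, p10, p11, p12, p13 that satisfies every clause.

p1=1, p2=1, p3=1, p4=1, p5=1, p6=1, p7=1, p8=0, p9=1, p10=0, p11=1, p12=1, p13=1

p3 occurs only positively in the remaining clauses — set p3 = True.
Pure literal: p4 appears only positively; assign p4 = True.
Set p1 = True and propagate.
  then p7 is forced to True.
  then p5 is forced to True.
  then p8 is forced to False.
Branch on p2: take p2 = True.
  then p6 is forced to True.
Set p10 = False and propagate.
  then p11 is forced to True.
p9, p12, p13 are now unconstrained; take p9 = True, p12 = True, p13 = True.
Every clause has at least one true literal under this assignment.
Check each clause:
  1. (NOT p10 OR NOT p13) — NOT p10 is true.
  2. (p6 OR p13) — p13 is true.
  3. (p5 OR NOT p7) — p5 is true.
  4. (p11 OR p10) — p11 is true.
  5. (NOT p13 OR p6 OR NOT p5) — p6 is true.
  6. (p13 OR p4) — p4 is true.
  7. (p6 OR NOT p2) — p6 is true.
  8. (NOT p10 OR p3 OR NOT p13) — p3 is true.
  9. (p7 OR NOT p1) — p7 is true.
  10. (p12 OR NOT p8 OR p4) — NOT p8 is true.
  11. (p10 OR p4 OR p5) — p4 is true.
  12. (NOT p1 OR p12 OR p5) — p12 is true.
  13. (p1 OR NOT p9) — p1 is true.
  14. (p1 OR p13) — p1 is true.
  15. (p2 OR p12 OR NOT p1) — p2 is true.
  16. (NOT p5 OR NOT p8) — NOT p8 is true.
  17. (p9 OR NOT p5 OR NOT p8) — NOT p8 is true.
  18. (p1 OR p11) — p1 is true.
  19. (NOT p2 OR NOT p8 OR NOT p12) — NOT p8 is true.
  20. (NOT p11 OR NOT p13 OR p7) — p7 is true.
  21. (NOT p11 OR NOT p10 OR p2) — p2 is true.
  22. (NOT p11 OR NOT p10) — NOT p10 is true.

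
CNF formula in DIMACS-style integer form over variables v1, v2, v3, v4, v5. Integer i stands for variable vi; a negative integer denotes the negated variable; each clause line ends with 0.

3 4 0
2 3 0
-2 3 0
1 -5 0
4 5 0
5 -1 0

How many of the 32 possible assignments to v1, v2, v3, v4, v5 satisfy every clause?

Satisfying assignments:
  v1=F v2=F v3=T v4=T v5=F
  v1=F v2=T v3=T v4=T v5=F
  v1=T v2=F v3=T v4=F v5=T
  v1=T v2=F v3=T v4=T v5=T
  v1=T v2=T v3=T v4=F v5=T
  v1=T v2=T v3=T v4=T v5=T
That's 6 in total.

6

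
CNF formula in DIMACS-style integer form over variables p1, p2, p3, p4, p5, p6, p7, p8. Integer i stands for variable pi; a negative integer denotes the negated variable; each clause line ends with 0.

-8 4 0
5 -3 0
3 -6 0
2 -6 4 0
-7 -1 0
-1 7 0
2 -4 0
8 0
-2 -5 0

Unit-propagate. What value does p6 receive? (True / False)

False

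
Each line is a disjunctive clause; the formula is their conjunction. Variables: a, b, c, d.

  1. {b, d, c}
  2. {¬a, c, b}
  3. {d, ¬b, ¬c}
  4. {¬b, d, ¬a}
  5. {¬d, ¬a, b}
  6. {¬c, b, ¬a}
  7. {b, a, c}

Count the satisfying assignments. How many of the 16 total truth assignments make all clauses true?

Case analysis on b and a:
  b=1, a=1: remaining (c,d) ∈ {(0,1); (1,1)} — 2.
  b=1, a=0: remaining (c,d) ∈ {(0,0); (0,1); (1,1)} — 3.
  b=0, a=1: a clause becomes empty — 0.
  b=0, a=0: remaining (c,d) ∈ {(1,0); (1,1)} — 2.
Total: 2 + 3 + 0 + 2 = 7.

7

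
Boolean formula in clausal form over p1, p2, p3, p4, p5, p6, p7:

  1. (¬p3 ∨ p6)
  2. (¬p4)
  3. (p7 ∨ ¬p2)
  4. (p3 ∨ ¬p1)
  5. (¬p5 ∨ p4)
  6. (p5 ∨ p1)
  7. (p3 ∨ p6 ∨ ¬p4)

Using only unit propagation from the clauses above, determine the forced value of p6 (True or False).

True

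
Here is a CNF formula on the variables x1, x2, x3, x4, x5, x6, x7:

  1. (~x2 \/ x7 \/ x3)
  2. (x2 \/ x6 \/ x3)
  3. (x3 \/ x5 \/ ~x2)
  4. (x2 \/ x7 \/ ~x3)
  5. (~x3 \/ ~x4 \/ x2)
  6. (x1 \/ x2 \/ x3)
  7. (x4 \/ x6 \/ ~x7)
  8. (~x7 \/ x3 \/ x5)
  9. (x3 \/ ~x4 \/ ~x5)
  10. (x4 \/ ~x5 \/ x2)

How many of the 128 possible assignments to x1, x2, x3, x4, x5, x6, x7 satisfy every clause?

Split on x3, then x2.
  x3=T, x2=T: x1, x5 free; 7 ways for (x4,x6,x7) × 2^2 = 28.
  x3=T, x2=F: remaining (x1,x4,x5,x6,x7) ∈ {(F,F,F,T,T); (T,F,F,T,T)} — 2.
  x3=F, x2=T: remaining (x1,x4,x5,x6,x7) ∈ {(F,F,T,T,T); (T,F,T,T,T)} — 2.
  x3=F, x2=F: remaining (x1,x4,x5,x6,x7) ∈ {(T,F,F,T,F); (T,T,F,T,F)} — 2.
Total: 28 + 2 + 2 + 2 = 34.

34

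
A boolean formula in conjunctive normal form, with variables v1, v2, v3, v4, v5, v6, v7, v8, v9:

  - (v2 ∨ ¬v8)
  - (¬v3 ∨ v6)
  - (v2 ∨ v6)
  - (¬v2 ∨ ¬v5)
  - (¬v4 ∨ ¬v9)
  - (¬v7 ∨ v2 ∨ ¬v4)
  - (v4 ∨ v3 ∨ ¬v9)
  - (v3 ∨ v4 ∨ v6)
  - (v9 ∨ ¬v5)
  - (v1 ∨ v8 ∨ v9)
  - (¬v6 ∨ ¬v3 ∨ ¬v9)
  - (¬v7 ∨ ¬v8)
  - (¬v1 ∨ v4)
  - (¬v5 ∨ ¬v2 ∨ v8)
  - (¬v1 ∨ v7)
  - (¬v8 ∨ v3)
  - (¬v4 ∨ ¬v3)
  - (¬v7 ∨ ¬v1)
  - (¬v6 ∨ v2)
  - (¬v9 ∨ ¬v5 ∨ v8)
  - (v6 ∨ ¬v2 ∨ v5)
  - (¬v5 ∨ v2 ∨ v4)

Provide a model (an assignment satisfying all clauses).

v1 = 0  v2 = 1  v3 = 1  v4 = 0  v5 = 0  v6 = 1  v7 = 0  v8 = 1  v9 = 0

Branch on v1: take v1 = False.
Try v2 = True.
  then v5 is forced to False.
  then v6 is forced to True.
For the remaining variables, v3 = True, v4 = False, v7 = False, v8 = True, v9 = False works.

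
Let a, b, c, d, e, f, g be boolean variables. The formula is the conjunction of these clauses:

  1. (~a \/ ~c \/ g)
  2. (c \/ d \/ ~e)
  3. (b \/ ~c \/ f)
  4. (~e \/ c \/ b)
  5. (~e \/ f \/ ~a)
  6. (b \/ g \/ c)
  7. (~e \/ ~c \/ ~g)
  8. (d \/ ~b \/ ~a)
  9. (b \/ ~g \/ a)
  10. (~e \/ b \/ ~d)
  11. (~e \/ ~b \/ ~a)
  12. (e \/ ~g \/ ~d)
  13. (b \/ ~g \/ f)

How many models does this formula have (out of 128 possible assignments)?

Case analysis on b and e:
  b=1, e=1: f free; 4 ways for (a,c,d,g) × 2^1 = 8.
  b=1, e=0: f free; 7 ways for (a,c,d,g) × 2^1 = 14.
  b=0, e=1: remaining (a,c,d,f,g) ∈ {(0,1,0,1,0)} — 1.
  b=0, e=0: remaining (a,c,d,f,g) ∈ {(0,1,0,1,0); (0,1,1,1,0); (1,0,0,1,1); (1,1,0,1,1)} — 4.
Total: 8 + 14 + 1 + 4 = 27.

27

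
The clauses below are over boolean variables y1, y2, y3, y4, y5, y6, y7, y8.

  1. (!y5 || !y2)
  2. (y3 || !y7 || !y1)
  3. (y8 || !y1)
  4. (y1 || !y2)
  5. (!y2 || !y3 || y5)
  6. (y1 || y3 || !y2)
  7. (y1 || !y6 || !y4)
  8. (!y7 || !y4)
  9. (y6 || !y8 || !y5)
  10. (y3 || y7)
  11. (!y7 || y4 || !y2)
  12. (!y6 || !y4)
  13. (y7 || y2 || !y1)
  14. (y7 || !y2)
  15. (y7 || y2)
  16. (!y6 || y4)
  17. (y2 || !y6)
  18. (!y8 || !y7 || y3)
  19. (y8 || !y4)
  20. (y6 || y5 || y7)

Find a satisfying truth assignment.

Branch on y1: take y1 = False.
  then y2 is forced to False.
  then y7 is forced to True.
  then y4 is forced to False.
  then y6 is forced to False.
For the remaining variables, y3 = True, y5 = False, y8 = True works.
Every clause has at least one true literal under this assignment.

y1 = 0, y2 = 0, y3 = 1, y4 = 0, y5 = 0, y6 = 0, y7 = 1, y8 = 1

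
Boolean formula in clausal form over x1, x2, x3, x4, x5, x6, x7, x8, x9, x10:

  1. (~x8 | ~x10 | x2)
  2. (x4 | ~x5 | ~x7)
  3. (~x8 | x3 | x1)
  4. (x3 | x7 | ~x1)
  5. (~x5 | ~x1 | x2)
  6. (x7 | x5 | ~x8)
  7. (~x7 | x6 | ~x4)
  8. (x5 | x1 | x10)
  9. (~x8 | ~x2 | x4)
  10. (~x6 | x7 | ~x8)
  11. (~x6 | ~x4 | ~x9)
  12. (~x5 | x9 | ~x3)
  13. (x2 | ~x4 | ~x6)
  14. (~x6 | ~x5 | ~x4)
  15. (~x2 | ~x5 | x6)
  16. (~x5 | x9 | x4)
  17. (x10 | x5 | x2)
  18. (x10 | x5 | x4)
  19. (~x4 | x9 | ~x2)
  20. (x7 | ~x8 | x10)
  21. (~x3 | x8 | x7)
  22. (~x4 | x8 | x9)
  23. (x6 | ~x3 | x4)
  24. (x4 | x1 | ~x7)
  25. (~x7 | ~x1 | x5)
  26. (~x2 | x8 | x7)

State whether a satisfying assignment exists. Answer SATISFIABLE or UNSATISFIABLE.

SATISFIABLE

Branch on x1: take x1 = False.
Try x2 = False.
Set x3 = False and propagate.
  then x8 is forced to False.
For the remaining variables, x4 = False, x5 = False, x6 = False, x7 = False, x9 = False, x10 = True works.
Every clause has at least one true literal under this assignment.
So x1=False  x2=False  x3=False  x4=False  x5=False  x6=False  x7=False  x8=False  x9=False  x10=True is a satisfying assignment.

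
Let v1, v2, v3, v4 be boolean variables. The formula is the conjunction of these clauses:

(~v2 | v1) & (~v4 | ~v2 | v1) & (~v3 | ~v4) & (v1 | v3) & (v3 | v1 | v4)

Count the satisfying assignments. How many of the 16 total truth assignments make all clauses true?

7

Split on v1, then v3.
  v1=1, v3=1: remaining (v2,v4) ∈ {(0,0); (1,0)} — 2.
  v1=1, v3=0: remaining (v2,v4) ∈ {(0,0); (0,1); (1,0); (1,1)} — 4.
  v1=0, v3=1: remaining (v2,v4) ∈ {(0,0)} — 1.
  v1=0, v3=0: a clause becomes empty — 0.
Total: 2 + 4 + 1 + 0 = 7.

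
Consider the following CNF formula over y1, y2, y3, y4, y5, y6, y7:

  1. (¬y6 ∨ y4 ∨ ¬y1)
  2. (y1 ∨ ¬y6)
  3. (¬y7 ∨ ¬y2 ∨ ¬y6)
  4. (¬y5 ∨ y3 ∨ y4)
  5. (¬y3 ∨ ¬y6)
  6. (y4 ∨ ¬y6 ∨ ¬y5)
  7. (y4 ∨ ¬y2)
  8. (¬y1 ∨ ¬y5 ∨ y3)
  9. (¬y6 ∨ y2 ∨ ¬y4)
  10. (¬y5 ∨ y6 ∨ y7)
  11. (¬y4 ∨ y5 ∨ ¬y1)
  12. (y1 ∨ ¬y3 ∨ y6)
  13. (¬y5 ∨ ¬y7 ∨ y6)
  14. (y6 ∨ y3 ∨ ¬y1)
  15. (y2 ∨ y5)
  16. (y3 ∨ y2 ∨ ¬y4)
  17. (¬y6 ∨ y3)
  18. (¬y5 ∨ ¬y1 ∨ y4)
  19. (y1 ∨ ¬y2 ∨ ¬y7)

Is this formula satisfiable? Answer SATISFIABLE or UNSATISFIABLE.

Try y1 = False.
  then y6 is forced to False.
  then y3 is forced to False.
Set y2 = True and propagate.
  then y4 is forced to True.
  then y7 is forced to False.
  then y5 is forced to False.
So y1 = F, y2 = T, y3 = F, y4 = T, y5 = F, y6 = F, y7 = F is a satisfying assignment.

SATISFIABLE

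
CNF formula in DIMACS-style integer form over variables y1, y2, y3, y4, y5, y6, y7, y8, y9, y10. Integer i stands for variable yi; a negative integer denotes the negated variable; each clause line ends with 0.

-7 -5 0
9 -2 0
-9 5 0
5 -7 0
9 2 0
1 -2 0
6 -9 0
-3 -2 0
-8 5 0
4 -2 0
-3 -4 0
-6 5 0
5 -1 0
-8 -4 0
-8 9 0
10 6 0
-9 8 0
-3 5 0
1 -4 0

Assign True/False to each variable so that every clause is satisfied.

y1 = False, y2 = False, y3 = True, y4 = False, y5 = True, y6 = True, y7 = False, y8 = True, y9 = True, y10 = True

Pure literal: y7 appears only negated; assign y7 = False.
Pure literal: y10 appears only positively; assign y10 = True.
Try y1 = False.
  then y2 is forced to False.
  then y9 is forced to True.
  then y5 is forced to True.
  then y6 is forced to True.
  then y8 is forced to True.
  then y4 is forced to False.
y3 is now unconstrained; take y3 = True.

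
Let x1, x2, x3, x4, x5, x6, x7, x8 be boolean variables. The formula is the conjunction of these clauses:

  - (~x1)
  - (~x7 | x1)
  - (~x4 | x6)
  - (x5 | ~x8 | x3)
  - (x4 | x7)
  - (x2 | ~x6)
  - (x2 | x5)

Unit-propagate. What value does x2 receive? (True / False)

Unit clause (~x1) sets x1 = False.
(~x7 | x1): since x1 = False, the clause reduces to (~x7). x7 = False.
(x7 | x4) with x7 = False leaves only x4, so x4 = True.
In (~x4 | x6), ~x4 is now false; x6 must hold, so x6 = True.
In (x2 | ~x6), ~x6 is now false; x2 must hold, so x2 = True.

True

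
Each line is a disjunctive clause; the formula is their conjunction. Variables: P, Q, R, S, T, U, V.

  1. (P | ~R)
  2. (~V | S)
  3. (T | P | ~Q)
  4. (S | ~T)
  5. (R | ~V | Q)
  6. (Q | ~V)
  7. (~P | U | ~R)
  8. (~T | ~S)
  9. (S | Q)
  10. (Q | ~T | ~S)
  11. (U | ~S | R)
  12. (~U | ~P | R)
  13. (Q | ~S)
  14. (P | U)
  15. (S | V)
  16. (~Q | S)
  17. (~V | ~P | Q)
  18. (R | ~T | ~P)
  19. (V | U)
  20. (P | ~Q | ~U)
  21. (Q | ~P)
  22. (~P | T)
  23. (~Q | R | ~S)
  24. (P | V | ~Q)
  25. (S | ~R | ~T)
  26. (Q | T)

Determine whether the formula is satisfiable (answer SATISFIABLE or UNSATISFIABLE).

Q = True:
  propagation gives S=True, T=False, P=True; an empty clause results — contradiction.
Q = False:
  propagation gives V=False, S=True; an empty clause results — contradiction.
Every branch closes, so no satisfying assignment exists.

UNSATISFIABLE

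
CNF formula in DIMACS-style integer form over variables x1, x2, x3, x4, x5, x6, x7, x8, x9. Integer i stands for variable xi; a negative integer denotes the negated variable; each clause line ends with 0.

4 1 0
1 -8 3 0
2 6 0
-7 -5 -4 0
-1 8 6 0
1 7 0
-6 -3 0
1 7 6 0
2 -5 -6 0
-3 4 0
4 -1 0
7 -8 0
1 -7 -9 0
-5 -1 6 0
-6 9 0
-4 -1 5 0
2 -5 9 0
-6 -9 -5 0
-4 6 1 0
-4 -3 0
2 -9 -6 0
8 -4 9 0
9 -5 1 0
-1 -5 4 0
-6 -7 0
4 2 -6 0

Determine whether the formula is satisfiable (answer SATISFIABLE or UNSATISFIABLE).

UNSATISFIABLE

x1 = True:
  propagation gives x4=True, x5=True, x7=False, x8=False; an empty clause results — contradiction.
x1 = False:
  propagation gives x4=True, x7=True, x5=False, x9=False; an empty clause results — contradiction.
Every branch closes, so no satisfying assignment exists.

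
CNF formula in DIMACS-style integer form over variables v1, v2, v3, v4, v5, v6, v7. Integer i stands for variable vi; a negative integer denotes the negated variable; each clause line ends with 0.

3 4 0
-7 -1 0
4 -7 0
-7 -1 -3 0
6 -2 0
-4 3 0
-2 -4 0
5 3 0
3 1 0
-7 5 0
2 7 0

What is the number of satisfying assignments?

The models are:
  v1=F v2=F v3=T v4=T v5=T v6=F v7=T
  v1=F v2=F v3=T v4=T v5=T v6=T v7=T
  v1=F v2=T v3=T v4=F v5=F v6=T v7=F
  v1=F v2=T v3=T v4=F v5=T v6=T v7=F
  v1=T v2=T v3=T v4=F v5=F v6=T v7=F
  v1=T v2=T v3=T v4=F v5=T v6=T v7=F
Count: 6.

6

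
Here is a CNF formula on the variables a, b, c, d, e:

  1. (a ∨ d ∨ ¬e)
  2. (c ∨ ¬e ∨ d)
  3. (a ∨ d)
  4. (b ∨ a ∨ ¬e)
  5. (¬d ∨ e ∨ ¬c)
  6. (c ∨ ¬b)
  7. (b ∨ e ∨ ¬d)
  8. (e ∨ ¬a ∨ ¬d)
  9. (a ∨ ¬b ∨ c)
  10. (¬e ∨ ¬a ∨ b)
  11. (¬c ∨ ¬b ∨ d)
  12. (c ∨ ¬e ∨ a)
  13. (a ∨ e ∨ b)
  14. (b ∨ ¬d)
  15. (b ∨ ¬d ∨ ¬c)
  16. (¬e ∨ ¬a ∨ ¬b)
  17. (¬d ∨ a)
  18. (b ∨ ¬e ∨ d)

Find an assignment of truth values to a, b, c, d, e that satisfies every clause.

Set a = True and propagate.
Try b = False.
  then e is forced to False.
  then d is forced to False.
c is now unconstrained; take c = False.
Every clause has at least one true literal under this assignment.

a = T, b = F, c = F, d = F, e = F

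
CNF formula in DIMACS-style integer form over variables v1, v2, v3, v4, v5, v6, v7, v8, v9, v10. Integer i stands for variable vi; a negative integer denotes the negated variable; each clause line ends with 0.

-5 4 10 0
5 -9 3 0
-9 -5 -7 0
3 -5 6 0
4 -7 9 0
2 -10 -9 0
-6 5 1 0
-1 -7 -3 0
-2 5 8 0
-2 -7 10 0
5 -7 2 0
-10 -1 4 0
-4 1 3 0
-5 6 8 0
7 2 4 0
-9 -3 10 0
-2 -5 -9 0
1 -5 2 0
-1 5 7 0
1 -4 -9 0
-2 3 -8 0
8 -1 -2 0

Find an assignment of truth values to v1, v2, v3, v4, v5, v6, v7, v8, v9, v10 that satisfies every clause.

v1=F  v2=T  v3=T  v4=F  v5=T  v6=F  v7=F  v8=T  v9=F  v10=T

Check each clause:
  1. (~v5 \/ v10 \/ v4) — v10 is true.
  2. (v5 \/ v3 \/ ~v9) — v3 is true.
  3. (~v7 \/ ~v5 \/ ~v9) — ~v7 is true.
  4. (v3 \/ v6 \/ ~v5) — v3 is true.
  5. (~v7 \/ v9 \/ v4) — ~v7 is true.
  6. (~v10 \/ v2 \/ ~v9) — v2 is true.
  7. (v1 \/ ~v6 \/ v5) — ~v6 is true.
  8. (~v7 \/ ~v3 \/ ~v1) — ~v7 is true.
  9. (v5 \/ ~v2 \/ v8) — v8 is true.
  10. (v10 \/ ~v2 \/ ~v7) — ~v7 is true.
  11. (~v7 \/ v2 \/ v5) — ~v7 is true.
  12. (~v1 \/ ~v10 \/ v4) — ~v1 is true.
  13. (v1 \/ ~v4 \/ v3) — v3 is true.
  14. (v8 \/ v6 \/ ~v5) — v8 is true.
  15. (v4 \/ v2 \/ v7) — v2 is true.
  16. (v10 \/ ~v9 \/ ~v3) — v10 is true.
  17. (~v9 \/ ~v5 \/ ~v2) — ~v9 is true.
  18. (v2 \/ ~v5 \/ v1) — v2 is true.
  19. (v5 \/ ~v1 \/ v7) — v5 is true.
  20. (v1 \/ ~v9 \/ ~v4) — ~v4 is true.
  21. (~v2 \/ ~v8 \/ v3) — v3 is true.
  22. (~v1 \/ v8 \/ ~v2) — v8 is true.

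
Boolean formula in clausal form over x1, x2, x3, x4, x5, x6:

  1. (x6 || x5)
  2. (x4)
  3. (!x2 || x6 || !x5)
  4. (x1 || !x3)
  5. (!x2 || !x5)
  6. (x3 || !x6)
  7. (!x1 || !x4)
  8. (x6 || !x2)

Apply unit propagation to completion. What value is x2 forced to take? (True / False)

False

Unit clause (x4) sets x4 = True.
(!x4 || !x1): since x4 = True, the clause reduces to (!x1). x1 = False.
From (x1 || !x3) and x1 = False: x3 = False.
In (!x6 || x3), x3 is now false; !x6 must hold, so x6 = False.
(x6 || x5) with x6 = False leaves only x5, so x5 = True.
(!x5 || !x2 || x6): since x5 = True, x6 = False, the clause reduces to (!x2). x2 = False.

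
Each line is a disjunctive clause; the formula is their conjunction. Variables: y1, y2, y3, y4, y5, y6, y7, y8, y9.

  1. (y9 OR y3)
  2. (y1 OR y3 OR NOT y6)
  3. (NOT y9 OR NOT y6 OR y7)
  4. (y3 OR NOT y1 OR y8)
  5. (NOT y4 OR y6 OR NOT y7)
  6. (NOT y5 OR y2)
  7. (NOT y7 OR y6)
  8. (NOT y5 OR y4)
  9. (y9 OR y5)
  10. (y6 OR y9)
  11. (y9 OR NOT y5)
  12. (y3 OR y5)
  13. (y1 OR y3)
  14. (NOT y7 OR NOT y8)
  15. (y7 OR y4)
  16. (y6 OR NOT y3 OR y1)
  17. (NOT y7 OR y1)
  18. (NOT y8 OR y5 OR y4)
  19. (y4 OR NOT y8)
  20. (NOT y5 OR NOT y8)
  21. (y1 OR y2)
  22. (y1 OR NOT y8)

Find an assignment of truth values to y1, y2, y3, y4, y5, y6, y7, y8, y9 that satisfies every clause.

y1=True, y2=False, y3=True, y4=True, y5=False, y6=True, y7=True, y8=False, y9=True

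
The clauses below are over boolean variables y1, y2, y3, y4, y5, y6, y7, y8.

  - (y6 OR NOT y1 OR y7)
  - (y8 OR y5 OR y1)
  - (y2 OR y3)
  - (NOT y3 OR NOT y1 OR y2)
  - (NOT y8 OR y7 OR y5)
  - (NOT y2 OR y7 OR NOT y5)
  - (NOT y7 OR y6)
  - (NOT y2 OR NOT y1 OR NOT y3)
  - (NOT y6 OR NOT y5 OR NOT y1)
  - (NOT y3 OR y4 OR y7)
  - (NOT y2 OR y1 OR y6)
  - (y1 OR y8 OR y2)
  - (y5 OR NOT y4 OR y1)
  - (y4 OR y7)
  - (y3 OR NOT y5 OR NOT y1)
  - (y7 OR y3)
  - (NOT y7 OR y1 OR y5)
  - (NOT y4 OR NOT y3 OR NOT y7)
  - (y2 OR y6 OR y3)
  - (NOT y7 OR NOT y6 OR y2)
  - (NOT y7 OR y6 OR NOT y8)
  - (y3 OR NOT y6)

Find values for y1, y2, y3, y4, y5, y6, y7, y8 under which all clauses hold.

y1=False  y2=False  y3=True  y4=True  y5=True  y6=True  y7=False  y8=True

Check each clause:
  1. (y6 OR y7 OR NOT y1) — NOT y1 is true.
  2. (y8 OR y5 OR y1) — y8 is true.
  3. (y2 OR y3) — y3 is true.
  4. (NOT y1 OR y2 OR NOT y3) — NOT y1 is true.
  5. (y5 OR NOT y8 OR y7) — y5 is true.
  6. (y7 OR NOT y5 OR NOT y2) — NOT y2 is true.
  7. (NOT y7 OR y6) — NOT y7 is true.
  8. (NOT y2 OR NOT y3 OR NOT y1) — NOT y1 is true.
  9. (NOT y1 OR NOT y6 OR NOT y5) — NOT y1 is true.
  10. (NOT y3 OR y4 OR y7) — y4 is true.
  11. (y1 OR NOT y2 OR y6) — y6 is true.
  12. (y2 OR y8 OR y1) — y8 is true.
  13. (NOT y4 OR y1 OR y5) — y5 is true.
  14. (y7 OR y4) — y4 is true.
  15. (NOT y5 OR y3 OR NOT y1) — y3 is true.
  16. (y7 OR y3) — y3 is true.
  17. (y5 OR NOT y7 OR y1) — NOT y7 is true.
  18. (NOT y3 OR NOT y4 OR NOT y7) — NOT y7 is true.
  19. (y3 OR y2 OR y6) — y3 is true.
  20. (y2 OR NOT y6 OR NOT y7) — NOT y7 is true.
  21. (NOT y8 OR NOT y7 OR y6) — NOT y7 is true.
  22. (y3 OR NOT y6) — y3 is true.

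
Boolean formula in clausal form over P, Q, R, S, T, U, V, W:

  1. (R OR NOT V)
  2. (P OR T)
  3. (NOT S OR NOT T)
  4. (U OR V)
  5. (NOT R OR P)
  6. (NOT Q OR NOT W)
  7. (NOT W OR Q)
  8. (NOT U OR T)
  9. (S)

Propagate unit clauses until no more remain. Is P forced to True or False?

True

(S) is a unit clause: S = True.
From (NOT S OR NOT T) and S = True: T = False.
In (T OR P), T is now false; P must hold, so P = True.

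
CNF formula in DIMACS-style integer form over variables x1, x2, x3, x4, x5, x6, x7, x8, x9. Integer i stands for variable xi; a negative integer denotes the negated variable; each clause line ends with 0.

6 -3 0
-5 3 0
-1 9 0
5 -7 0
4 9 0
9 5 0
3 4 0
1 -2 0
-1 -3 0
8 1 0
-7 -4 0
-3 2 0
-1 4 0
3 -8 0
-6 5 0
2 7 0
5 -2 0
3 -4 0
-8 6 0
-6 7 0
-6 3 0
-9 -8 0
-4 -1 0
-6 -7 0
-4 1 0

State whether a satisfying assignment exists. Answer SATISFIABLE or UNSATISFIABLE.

x3 = True:
  propagation gives x6=True, x1=False, x2=False; an empty clause results — contradiction.
x3 = False:
  propagation gives x5=False, x7=False, x9=True, x4=True; an empty clause results — contradiction.
Every branch closes, so no satisfying assignment exists.

UNSATISFIABLE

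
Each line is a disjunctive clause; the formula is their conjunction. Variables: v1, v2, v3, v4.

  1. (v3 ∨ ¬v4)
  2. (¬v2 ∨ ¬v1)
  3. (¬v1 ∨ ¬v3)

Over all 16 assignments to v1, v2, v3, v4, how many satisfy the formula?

7

Case analysis on v1 and v3:
  v1=1, v3=1: a clause becomes empty — 0.
  v1=1, v3=0: remaining (v2,v4) ∈ {(0,0)} — 1.
  v1=0, v3=1: remaining (v2,v4) ∈ {(0,0); (0,1); (1,0); (1,1)} — 4.
  v1=0, v3=0: remaining (v2,v4) ∈ {(0,0); (1,0)} — 2.
Total: 0 + 1 + 4 + 2 = 7.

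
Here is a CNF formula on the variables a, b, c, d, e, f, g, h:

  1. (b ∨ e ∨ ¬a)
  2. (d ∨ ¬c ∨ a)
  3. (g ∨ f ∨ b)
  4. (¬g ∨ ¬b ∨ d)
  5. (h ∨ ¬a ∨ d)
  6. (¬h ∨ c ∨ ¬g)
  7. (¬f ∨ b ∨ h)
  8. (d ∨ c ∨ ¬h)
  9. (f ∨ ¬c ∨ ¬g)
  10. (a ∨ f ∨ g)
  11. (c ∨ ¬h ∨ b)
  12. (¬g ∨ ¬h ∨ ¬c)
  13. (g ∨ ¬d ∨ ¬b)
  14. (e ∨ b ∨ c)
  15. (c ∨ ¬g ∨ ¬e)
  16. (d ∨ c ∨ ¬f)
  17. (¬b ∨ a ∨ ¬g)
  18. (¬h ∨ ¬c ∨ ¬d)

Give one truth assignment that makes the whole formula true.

Set a = True and propagate.
Branch on b: take b = True.
Branch on c: take c = True.
The remaining clauses are satisfied by d = False, e = False, f = False, g = False, h = True.

a = True, b = True, c = True, d = False, e = False, f = False, g = False, h = True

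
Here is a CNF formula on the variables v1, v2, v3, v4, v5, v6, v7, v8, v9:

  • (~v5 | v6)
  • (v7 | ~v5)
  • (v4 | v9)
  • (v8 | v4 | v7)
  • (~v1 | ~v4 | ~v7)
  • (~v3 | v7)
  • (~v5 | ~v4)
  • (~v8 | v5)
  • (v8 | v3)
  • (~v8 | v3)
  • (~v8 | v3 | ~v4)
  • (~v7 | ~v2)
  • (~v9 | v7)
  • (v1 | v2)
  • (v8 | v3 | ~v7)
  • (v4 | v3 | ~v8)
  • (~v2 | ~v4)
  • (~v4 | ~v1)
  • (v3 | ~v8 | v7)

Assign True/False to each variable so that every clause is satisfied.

Pure literal: v6 appears only positively; assign v6 = True.
Set v1 = True and propagate.
  then v4 is forced to False.
  then v9 is forced to True.
  then v7 is forced to True.
  then v2 is forced to False.
For the remaining variables, v3 = True, v5 = True, v8 = False works.
Check each clause:
  1. (v6 | ~v5) — v6 is true.
  2. (~v5 | v7) — v7 is true.
  3. (v4 | v9) — v9 is true.
  4. (v7 | v8 | v4) — v7 is true.
  5. (~v1 | ~v7 | ~v4) — ~v4 is true.
  6. (v7 | ~v3) — v7 is true.
  7. (~v5 | ~v4) — ~v4 is true.
  8. (~v8 | v5) — ~v8 is true.
  9. (v8 | v3) — v3 is true.
  10. (v3 | ~v8) — ~v8 is true.
  11. (v3 | ~v4 | ~v8) — ~v8 is true.
  12. (~v2 | ~v7) — ~v2 is true.
  13. (v7 | ~v9) — v7 is true.
  14. (v2 | v1) — v1 is true.
  15. (v3 | v8 | ~v7) — v3 is true.
  16. (~v8 | v3 | v4) — ~v8 is true.
  17. (~v4 | ~v2) — ~v4 is true.
  18. (~v1 | ~v4) — ~v4 is true.
  19. (~v8 | v3 | v7) — ~v8 is true.

v1=T, v2=F, v3=T, v4=F, v5=T, v6=T, v7=T, v8=F, v9=T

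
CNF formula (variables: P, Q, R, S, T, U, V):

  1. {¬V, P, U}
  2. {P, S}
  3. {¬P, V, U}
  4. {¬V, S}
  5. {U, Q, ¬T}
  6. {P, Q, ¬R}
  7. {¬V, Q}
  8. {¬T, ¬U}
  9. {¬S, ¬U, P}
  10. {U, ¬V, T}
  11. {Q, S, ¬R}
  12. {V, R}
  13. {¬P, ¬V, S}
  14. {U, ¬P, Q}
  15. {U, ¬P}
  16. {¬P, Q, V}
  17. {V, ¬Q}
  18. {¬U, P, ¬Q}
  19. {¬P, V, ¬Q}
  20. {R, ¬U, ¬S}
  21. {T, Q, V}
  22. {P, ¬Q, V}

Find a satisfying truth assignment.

P=T, Q=T, R=T, S=T, T=F, U=T, V=T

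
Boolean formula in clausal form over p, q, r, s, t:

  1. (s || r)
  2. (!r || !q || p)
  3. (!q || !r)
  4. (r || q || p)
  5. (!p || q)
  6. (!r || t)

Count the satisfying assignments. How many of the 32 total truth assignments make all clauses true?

6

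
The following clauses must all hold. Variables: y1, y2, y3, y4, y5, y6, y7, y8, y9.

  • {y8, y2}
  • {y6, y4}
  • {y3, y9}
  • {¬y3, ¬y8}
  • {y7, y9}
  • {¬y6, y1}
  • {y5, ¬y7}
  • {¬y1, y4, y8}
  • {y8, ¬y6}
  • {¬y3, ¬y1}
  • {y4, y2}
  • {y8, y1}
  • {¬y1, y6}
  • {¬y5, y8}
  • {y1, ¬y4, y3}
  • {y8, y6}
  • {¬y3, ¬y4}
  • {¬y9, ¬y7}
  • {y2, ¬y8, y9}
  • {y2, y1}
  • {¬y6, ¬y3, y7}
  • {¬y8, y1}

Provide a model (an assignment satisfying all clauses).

y1=True  y2=True  y3=False  y4=True  y5=False  y6=True  y7=False  y8=True  y9=True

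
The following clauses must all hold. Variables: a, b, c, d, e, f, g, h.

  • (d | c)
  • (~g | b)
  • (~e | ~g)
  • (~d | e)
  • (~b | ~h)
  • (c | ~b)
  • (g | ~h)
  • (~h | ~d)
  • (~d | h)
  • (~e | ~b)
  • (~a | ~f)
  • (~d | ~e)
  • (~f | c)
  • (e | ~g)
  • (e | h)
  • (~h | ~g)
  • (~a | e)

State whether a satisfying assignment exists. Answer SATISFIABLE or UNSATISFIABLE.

SATISFIABLE

c occurs only positively in the remaining clauses — set c = True.
Pure literal: f appears only negated; assign f = False.
Set a = True and propagate.
  then e is forced to True.
  then g is forced to False.
  then h is forced to False.
  then d is forced to False.
  then b is forced to False.
Every clause has at least one true literal under this assignment.
So a=T, b=F, c=T, d=F, e=T, f=F, g=F, h=F is a satisfying assignment.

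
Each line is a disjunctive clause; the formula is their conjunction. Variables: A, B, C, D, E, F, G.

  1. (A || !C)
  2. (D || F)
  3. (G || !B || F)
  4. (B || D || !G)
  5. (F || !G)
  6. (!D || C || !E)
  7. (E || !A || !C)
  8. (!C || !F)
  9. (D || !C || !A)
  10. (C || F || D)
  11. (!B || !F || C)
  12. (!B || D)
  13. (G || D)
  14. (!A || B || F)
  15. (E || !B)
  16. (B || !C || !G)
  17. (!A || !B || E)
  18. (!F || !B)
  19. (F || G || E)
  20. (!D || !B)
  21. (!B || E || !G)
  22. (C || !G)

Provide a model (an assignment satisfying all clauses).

Try A = True.
Try B = False.
  then F is forced to True.
  then C is forced to False.
  then G is forced to False.
  then D is forced to True.
  then E is forced to False.

A=True, B=False, C=False, D=True, E=False, F=True, G=False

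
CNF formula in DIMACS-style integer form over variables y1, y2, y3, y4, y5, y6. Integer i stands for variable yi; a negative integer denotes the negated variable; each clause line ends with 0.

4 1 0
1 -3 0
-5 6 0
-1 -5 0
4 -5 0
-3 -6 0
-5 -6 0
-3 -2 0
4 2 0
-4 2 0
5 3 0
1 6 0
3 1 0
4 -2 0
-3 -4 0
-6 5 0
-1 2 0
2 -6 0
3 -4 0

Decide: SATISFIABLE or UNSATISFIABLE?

UNSATISFIABLE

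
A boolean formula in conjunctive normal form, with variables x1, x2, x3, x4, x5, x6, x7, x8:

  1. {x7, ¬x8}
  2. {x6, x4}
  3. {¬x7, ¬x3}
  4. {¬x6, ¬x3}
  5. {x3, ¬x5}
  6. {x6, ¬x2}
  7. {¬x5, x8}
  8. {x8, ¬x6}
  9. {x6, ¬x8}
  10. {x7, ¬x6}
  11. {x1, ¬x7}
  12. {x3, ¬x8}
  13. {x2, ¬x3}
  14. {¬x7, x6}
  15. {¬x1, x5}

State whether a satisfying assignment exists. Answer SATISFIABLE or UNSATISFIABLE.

SATISFIABLE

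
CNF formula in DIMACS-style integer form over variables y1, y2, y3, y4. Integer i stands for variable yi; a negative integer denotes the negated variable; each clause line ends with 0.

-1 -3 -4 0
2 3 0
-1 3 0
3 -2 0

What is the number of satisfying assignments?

6

The models are:
  y1=0 y2=0 y3=1 y4=0
  y1=0 y2=0 y3=1 y4=1
  y1=0 y2=1 y3=1 y4=0
  y1=0 y2=1 y3=1 y4=1
  y1=1 y2=0 y3=1 y4=0
  y1=1 y2=1 y3=1 y4=0
Count: 6.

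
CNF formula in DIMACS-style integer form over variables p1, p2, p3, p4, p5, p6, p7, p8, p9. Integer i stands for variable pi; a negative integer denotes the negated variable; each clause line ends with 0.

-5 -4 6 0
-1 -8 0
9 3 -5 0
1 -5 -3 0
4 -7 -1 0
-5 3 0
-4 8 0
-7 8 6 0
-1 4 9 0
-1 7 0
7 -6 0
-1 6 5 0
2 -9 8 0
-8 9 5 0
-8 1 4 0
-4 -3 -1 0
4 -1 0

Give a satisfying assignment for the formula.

p1=False, p2=True, p3=False, p4=True, p5=False, p6=False, p7=False, p8=True, p9=True

Check each clause:
  1. (!p5 || p6 || !p4) — !p5 is true.
  2. (!p8 || !p1) — !p1 is true.
  3. (!p5 || p9 || p3) — p9 is true.
  4. (!p3 || p1 || !p5) — !p5 is true.
  5. (!p7 || !p1 || p4) — !p7 is true.
  6. (!p5 || p3) — !p5 is true.
  7. (!p4 || p8) — p8 is true.
  8. (p6 || p8 || !p7) — p8 is true.
  9. (p9 || p4 || !p1) — p9 is true.
  10. (!p1 || p7) — !p1 is true.
  11. (p7 || !p6) — !p6 is true.
  12. (p5 || !p1 || p6) — !p1 is true.
  13. (p2 || !p9 || p8) — p8 is true.
  14. (p9 || p5 || !p8) — p9 is true.
  15. (!p8 || p4 || p1) — p4 is true.
  16. (!p1 || !p3 || !p4) — !p3 is true.
  17. (!p1 || p4) — p4 is true.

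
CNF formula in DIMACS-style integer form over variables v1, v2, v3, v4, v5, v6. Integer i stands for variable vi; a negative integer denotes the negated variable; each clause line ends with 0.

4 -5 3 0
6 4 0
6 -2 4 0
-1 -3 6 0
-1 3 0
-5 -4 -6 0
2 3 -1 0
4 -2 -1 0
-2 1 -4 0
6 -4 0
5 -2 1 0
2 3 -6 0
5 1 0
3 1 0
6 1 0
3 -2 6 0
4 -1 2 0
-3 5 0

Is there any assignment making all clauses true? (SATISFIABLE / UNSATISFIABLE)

Branch on v1: take v1 = False.
  then v5 is forced to True.
  then v3 is forced to True.
  then v6 is forced to True.
  then v4 is forced to False.
v2 is now unconstrained; take v2 = True.
So v1=0, v2=1, v3=1, v4=0, v5=1, v6=1 is a satisfying assignment.

SATISFIABLE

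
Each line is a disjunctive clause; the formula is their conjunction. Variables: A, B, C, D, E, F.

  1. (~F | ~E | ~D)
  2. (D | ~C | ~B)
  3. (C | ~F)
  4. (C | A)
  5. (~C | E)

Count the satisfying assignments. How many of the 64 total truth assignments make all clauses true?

Split on C, then D.
  C=T, D=T: remaining (A,B,E,F) ∈ {(F,F,T,F); (F,T,T,F); (T,F,T,F); (T,T,T,F)} — 4.
  C=T, D=F: remaining (A,B,E,F) ∈ {(F,F,T,F); (F,F,T,T); (T,F,T,F); (T,F,T,T)} — 4.
  C=F, D=T: remaining (A,B,E,F) ∈ {(T,F,F,F); (T,F,T,F); (T,T,F,F); (T,T,T,F)} — 4.
  C=F, D=F: remaining (A,B,E,F) ∈ {(T,F,F,F); (T,F,T,F); (T,T,F,F); (T,T,T,F)} — 4.
Total: 4 + 4 + 4 + 4 = 16.

16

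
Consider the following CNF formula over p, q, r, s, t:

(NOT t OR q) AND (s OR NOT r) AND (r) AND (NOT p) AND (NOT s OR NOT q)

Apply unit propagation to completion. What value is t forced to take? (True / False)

(r) stands alone — r = True.
(s OR NOT r) with r = True leaves only s, so s = True.
(NOT p) stands alone — p = False.
In (NOT q OR NOT s), NOT s is now false; NOT q must hold, so q = False.
(NOT t OR q): since q = False, the clause reduces to (NOT t). t = False.

False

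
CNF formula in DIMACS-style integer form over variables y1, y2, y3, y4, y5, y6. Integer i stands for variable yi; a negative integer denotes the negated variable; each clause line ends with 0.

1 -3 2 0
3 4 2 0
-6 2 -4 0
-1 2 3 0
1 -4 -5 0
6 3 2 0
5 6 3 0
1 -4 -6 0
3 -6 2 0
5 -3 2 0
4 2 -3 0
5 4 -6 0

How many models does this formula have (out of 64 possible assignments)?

19

Case analysis on y2 and y3:
  y2=T, y3=T: 11 of the 16 assignments to (y1,y4,y5,y6) work.
  y2=T, y3=F: 7 of the 16 assignments to (y1,y4,y5,y6) work.
  y2=F, y3=T: remaining (y1,y4,y5,y6) ∈ {(T,T,T,F)} — 1.
  y2=F, y3=F: a clause becomes empty — 0.
Total: 11 + 7 + 1 + 0 = 19.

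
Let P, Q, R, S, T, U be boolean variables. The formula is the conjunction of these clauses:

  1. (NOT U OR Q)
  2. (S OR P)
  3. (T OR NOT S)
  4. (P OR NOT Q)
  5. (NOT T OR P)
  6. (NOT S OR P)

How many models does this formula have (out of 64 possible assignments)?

18

Case analysis on P and S:
  P=T, S=T: R free; 3 ways for (Q,T,U) × 2^1 = 6.
  P=T, S=F: R, T free; 3 ways for (Q,U) × 2^2 = 12.
  P=F, S=T: a clause becomes empty — 0.
  P=F, S=F: a clause becomes empty — 0.
Total: 6 + 12 + 0 + 0 = 18.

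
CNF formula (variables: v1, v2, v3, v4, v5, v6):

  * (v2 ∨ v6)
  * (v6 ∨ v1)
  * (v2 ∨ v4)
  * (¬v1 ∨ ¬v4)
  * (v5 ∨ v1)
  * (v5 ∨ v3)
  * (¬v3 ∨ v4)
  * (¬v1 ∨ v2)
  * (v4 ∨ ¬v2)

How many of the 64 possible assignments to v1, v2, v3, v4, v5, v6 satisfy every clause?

4

The models are:
  v1=F v2=F v3=F v4=T v5=T v6=T
  v1=F v2=F v3=T v4=T v5=T v6=T
  v1=F v2=T v3=F v4=T v5=T v6=T
  v1=F v2=T v3=T v4=T v5=T v6=T
That's 4 in total.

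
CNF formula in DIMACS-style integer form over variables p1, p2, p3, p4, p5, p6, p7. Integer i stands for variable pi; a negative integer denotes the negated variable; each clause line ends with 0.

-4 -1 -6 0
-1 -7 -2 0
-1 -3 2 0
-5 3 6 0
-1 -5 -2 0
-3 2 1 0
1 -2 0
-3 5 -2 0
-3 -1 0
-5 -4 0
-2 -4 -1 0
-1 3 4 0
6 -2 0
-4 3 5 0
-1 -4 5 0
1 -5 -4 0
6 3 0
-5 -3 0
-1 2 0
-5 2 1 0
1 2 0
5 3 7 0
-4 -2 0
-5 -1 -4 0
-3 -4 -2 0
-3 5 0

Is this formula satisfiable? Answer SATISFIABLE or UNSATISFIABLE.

p1 = True:
  propagation gives p3=False, p4=True, p6=False; an empty clause results — contradiction.
p1 = False:
  propagation gives p2=False; an empty clause results — contradiction.
Every branch closes, so no satisfying assignment exists.

UNSATISFIABLE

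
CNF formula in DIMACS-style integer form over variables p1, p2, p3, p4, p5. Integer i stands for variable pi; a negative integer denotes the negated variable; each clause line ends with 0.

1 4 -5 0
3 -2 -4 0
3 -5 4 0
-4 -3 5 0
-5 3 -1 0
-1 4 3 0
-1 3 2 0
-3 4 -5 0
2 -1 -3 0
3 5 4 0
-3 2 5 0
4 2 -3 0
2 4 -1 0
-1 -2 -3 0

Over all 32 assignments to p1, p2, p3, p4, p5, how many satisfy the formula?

5

Satisfying assignments:
  p1=F p2=F p3=F p4=T p5=F
  p1=F p2=F p3=F p4=T p5=T
  p1=F p2=F p3=T p4=T p5=T
  p1=F p2=T p3=T p4=F p5=F
  p1=F p2=T p3=T p4=T p5=T
That's 5 in total.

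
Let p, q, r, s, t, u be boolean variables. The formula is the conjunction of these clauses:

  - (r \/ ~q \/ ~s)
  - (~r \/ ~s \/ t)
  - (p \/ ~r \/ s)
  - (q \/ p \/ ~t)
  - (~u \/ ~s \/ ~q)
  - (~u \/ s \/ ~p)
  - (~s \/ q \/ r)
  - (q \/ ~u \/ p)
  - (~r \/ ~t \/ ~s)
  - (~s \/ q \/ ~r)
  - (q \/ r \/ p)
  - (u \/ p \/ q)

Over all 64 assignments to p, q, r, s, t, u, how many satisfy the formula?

Case analysis on q and s:
  q=T, s=T: a clause becomes empty — 0.
  q=T, s=F: t free; 4 ways for (p,r,u) × 2^1 = 8.
  q=F, s=T: a clause becomes empty — 0.
  q=F, s=F: remaining (p,r,t,u) ∈ {(T,F,F,F); (T,F,T,F); (T,T,F,F); (T,T,T,F)} — 4.
Total: 0 + 8 + 0 + 4 = 12.

12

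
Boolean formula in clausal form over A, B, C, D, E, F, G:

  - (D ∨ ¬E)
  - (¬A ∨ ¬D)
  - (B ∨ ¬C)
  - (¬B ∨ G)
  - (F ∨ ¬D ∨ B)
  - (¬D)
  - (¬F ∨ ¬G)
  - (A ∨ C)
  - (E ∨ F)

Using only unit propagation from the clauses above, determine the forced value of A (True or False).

(¬D) stands alone — D = False.
(¬E ∨ D) with D = False leaves only ¬E, so E = False.
(E ∨ F): since E = False, the clause reduces to (F). F = True.
In (¬G ∨ ¬F), ¬F is now false; ¬G must hold, so G = False.
From (¬B ∨ G) and G = False: B = False.
(B ∨ ¬C) with B = False leaves only ¬C, so C = False.
From (A ∨ C) and C = False: A = True.

True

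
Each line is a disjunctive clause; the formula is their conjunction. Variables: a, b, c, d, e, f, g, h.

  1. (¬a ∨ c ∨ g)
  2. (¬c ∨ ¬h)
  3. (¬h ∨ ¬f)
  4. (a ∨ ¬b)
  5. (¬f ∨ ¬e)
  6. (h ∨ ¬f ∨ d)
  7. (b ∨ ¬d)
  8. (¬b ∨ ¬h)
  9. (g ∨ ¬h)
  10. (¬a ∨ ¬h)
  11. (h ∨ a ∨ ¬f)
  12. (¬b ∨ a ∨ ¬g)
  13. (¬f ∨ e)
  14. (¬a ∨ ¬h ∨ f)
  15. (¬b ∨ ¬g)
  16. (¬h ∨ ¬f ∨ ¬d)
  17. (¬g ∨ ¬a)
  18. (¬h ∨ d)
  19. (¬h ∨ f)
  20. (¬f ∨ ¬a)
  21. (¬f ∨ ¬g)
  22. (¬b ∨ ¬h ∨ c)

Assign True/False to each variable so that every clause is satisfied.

Set a = False and propagate.
  then b is forced to False.
  then d is forced to False.
  then h is forced to False.
  then f is forced to False.
c, e, g are now unconstrained; take c = False, e = False, g = True.

a=False  b=False  c=False  d=False  e=False  f=False  g=True  h=False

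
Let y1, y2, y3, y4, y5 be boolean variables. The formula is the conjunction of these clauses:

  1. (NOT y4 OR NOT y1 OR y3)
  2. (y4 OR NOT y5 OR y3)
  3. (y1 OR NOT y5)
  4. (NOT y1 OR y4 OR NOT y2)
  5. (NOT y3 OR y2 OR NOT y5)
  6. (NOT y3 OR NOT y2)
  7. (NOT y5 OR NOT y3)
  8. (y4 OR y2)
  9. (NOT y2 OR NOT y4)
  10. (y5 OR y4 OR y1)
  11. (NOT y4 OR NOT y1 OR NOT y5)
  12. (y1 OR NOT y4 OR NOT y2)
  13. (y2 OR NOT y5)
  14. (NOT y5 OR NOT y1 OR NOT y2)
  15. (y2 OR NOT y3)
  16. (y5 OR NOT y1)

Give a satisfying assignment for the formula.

y1 = F, y2 = F, y3 = F, y4 = T, y5 = F

Try y1 = False.
  then y5 is forced to False.
  then y4 is forced to True.
  then y2 is forced to False.
  then y3 is forced to False.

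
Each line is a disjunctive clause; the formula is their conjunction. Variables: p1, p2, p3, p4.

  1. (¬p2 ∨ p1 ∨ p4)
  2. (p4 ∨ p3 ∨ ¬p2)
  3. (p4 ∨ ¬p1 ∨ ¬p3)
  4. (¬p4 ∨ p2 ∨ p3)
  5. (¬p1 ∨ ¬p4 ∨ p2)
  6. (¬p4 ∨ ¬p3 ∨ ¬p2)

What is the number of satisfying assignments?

The models are:
  p1=0 p2=0 p3=0 p4=0
  p1=0 p2=0 p3=1 p4=0
  p1=0 p2=0 p3=1 p4=1
  p1=0 p2=1 p3=0 p4=1
  p1=1 p2=0 p3=0 p4=0
  p1=1 p2=1 p3=0 p4=1
That's 6 in total.

6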